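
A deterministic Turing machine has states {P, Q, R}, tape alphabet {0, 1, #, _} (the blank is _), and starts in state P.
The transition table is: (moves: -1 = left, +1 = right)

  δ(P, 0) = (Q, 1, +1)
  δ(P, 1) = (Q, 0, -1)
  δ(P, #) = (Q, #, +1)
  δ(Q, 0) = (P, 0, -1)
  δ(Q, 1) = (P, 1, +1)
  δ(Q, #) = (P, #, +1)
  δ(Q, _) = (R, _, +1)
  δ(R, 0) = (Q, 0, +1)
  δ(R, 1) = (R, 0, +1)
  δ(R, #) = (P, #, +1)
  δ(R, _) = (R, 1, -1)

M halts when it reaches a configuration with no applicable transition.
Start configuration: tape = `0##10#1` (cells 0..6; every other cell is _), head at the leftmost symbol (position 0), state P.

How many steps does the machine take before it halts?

18

P | [0]##10#1____   read 0 → write 1, move +1, go to Q
Q | 1[#]#10#1____   read # → write #, move +1, go to P
P | 1#[#]10#1____   read # → write #, move +1, go to Q
Q | 1##[1]0#1____   read 1 → write 1, move +1, go to P
P | 1##1[0]#1____   read 0 → write 1, move +1, go to Q
Q | 1##11[#]1____   read # → write #, move +1, go to P
P | 1##11#[1]____   read 1 → write 0, move -1, go to Q
Q | 1##11[#]0____   read # → write #, move +1, go to P
P | 1##11#[0]____   read 0 → write 1, move +1, go to Q
Q | 1##11#1[_]___   read _ → write _, move +1, go to R
R | 1##11#1_[_]__   read _ → write 1, move -1, go to R
R | 1##11#1[_]1__   read _ → write 1, move -1, go to R
R | 1##11#[1]11__   read 1 → write 0, move +1, go to R
R | 1##11#0[1]1__   read 1 → write 0, move +1, go to R
R | 1##11#00[1]__   read 1 → write 0, move +1, go to R
R | 1##11#000[_]_   read _ → write 1, move -1, go to R
R | 1##11#00[0]1_   read 0 → write 0, move +1, go to Q
Q | 1##11#000[1]_   read 1 → write 1, move +1, go to P
P | 1##11#0001[_]
M halts after 18 transitions.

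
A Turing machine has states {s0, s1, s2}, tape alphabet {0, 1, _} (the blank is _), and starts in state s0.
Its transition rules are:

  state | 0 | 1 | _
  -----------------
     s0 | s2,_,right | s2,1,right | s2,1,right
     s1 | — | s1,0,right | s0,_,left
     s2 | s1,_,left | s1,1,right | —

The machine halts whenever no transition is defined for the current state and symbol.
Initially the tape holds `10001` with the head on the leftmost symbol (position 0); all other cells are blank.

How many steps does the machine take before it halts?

5

s0 | [1]0001   read 1 → write 1, move right, go to s2
s2 | 1[0]001   read 0 → write _, move left, go to s1
s1 | [1]_001   read 1 → write 0, move right, go to s1
s1 | 0[_]001   read _ → write _, move left, go to s0
s0 | [0]_001   read 0 → write _, move right, go to s2
s2 | _[_]001
M halts after 5 transitions.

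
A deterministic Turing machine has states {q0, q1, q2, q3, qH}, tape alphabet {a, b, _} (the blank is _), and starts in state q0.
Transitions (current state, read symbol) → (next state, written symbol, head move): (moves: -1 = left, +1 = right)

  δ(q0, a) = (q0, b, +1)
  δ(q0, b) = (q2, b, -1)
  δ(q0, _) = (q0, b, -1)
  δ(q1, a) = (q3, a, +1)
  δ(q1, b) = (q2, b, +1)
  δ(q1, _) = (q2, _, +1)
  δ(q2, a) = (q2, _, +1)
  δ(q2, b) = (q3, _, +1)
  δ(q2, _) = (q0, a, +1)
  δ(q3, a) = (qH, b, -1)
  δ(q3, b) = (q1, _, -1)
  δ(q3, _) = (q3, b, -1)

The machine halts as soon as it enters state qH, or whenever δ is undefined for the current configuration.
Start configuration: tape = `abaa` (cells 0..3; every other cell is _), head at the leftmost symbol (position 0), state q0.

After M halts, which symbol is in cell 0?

state=q0 head=0 tape=[a]baa__   (q0,a)→(q0,b,+1)
state=q0 head=1 tape=b[b]aa__   (q0,b)→(q2,b,-1)
state=q2 head=0 tape=[b]baa__   (q2,b)→(q3,_,+1)
state=q3 head=1 tape=_[b]aa__   (q3,b)→(q1,_,-1)
state=q1 head=0 tape=[_]_aa__   (q1,_)→(q2,_,+1)
state=q2 head=1 tape=_[_]aa__   (q2,_)→(q0,a,+1)
state=q0 head=2 tape=_a[a]a__   (q0,a)→(q0,b,+1)
state=q0 head=3 tape=_ab[a]__   (q0,a)→(q0,b,+1)
state=q0 head=4 tape=_abb[_]_   (q0,_)→(q0,b,-1)
state=q0 head=3 tape=_ab[b]b_   (q0,b)→(q2,b,-1)
state=q2 head=2 tape=_a[b]bb_   (q2,b)→(q3,_,+1)
state=q3 head=3 tape=_a_[b]b_   (q3,b)→(q1,_,-1)
state=q1 head=2 tape=_a[_]_b_   (q1,_)→(q2,_,+1)
state=q2 head=3 tape=_a_[_]b_   (q2,_)→(q0,a,+1)
state=q0 head=4 tape=_a_a[b]_   (q0,b)→(q2,b,-1)
state=q2 head=3 tape=_a_[a]b_   (q2,a)→(q2,_,+1)
state=q2 head=4 tape=_a__[b]_   (q2,b)→(q3,_,+1)
state=q3 head=5 tape=_a___[_]   (q3,_)→(q3,b,-1)
state=q3 head=4 tape=_a__[_]b   (q3,_)→(q3,b,-1)
state=q3 head=3 tape=_a_[_]bb   (q3,_)→(q3,b,-1)
state=q3 head=2 tape=_a[_]bbb   (q3,_)→(q3,b,-1)
state=q3 head=1 tape=_[a]bbbb   (q3,a)→(qH,b,-1)
state=qH head=0 tape=[_]bbbbb
Cell 0 holds _ when M halts.

_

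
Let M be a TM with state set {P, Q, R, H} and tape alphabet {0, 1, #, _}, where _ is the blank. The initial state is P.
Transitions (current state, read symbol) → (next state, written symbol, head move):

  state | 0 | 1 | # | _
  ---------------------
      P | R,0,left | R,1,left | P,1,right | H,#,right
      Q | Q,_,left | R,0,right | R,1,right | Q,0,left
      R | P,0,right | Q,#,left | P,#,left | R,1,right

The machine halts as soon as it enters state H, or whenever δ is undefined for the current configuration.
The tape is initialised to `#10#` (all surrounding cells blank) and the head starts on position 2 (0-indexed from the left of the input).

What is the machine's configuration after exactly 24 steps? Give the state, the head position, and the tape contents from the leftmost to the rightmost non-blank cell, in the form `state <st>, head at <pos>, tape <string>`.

state P, head at 0, tape 100#0#

P | __#1[0]#   read 0 → write 0, move left, go to R
R | __#[1]0#   read 1 → write #, move left, go to Q
Q | __[#]#0#   read # → write 1, move right, go to R
R | __1[#]0#   read # → write #, move left, go to P
P | __[1]#0#   read 1 → write 1, move left, go to R
R | _[_]1#0#   read _ → write 1, move right, go to R
R | _1[1]#0#   read 1 → write #, move left, go to Q
Q | _[1]##0#   read 1 → write 0, move right, go to R
R | _0[#]#0#   read # → write #, move left, go to P
P | _[0]##0#   read 0 → write 0, move left, go to R
R | [_]0##0#   read _ → write 1, move right, go to R
R | 1[0]##0#   read 0 → write 0, move right, go to P
P | 10[#]#0#   read # → write 1, move right, go to P
P | 101[#]0#   read # → write 1, move right, go to P
P | 1011[0]#   read 0 → write 0, move left, go to R
R | 101[1]0#   read 1 → write #, move left, go to Q
Q | 10[1]#0#   read 1 → write 0, move right, go to R
R | 100[#]0#   read # → write #, move left, go to P
P | 10[0]#0#   read 0 → write 0, move left, go to R
R | 1[0]0#0#   read 0 → write 0, move right, go to P
P | 10[0]#0#   read 0 → write 0, move left, go to R
R | 1[0]0#0#   read 0 → write 0, move right, go to P
P | 10[0]#0#   read 0 → write 0, move left, go to R
R | 1[0]0#0#   read 0 → write 0, move right, go to P
P | 10[0]#0#
After 24 steps: state P, head at 0, tape 100#0#.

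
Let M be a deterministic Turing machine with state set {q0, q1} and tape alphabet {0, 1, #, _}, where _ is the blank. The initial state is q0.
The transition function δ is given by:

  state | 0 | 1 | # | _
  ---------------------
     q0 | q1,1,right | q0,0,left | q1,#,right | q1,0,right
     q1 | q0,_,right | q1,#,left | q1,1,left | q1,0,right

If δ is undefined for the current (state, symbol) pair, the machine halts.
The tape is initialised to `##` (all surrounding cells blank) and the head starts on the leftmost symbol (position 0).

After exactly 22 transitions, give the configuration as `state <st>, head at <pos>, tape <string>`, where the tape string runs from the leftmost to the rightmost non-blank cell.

state=q0 head=0 tape=_[#]#   (q0,#)→(q1,#,right)
state=q1 head=1 tape=_#[#]   (q1,#)→(q1,1,left)
state=q1 head=0 tape=_[#]1   (q1,#)→(q1,1,left)
state=q1 head=-1 tape=[_]11   (q1,_)→(q1,0,right)
state=q1 head=0 tape=0[1]1   (q1,1)→(q1,#,left)
state=q1 head=-1 tape=[0]#1   (q1,0)→(q0,_,right)
state=q0 head=0 tape=_[#]1   (q0,#)→(q1,#,right)
state=q1 head=1 tape=_#[1]   (q1,1)→(q1,#,left)
state=q1 head=0 tape=_[#]#   (q1,#)→(q1,1,left)
state=q1 head=-1 tape=[_]1#   (q1,_)→(q1,0,right)
state=q1 head=0 tape=0[1]#   (q1,1)→(q1,#,left)
state=q1 head=-1 tape=[0]##   (q1,0)→(q0,_,right)
state=q0 head=0 tape=_[#]#   (q0,#)→(q1,#,right)
state=q1 head=1 tape=_#[#]   (q1,#)→(q1,1,left)
state=q1 head=0 tape=_[#]1   (q1,#)→(q1,1,left)
state=q1 head=-1 tape=[_]11   (q1,_)→(q1,0,right)
state=q1 head=0 tape=0[1]1   (q1,1)→(q1,#,left)
state=q1 head=-1 tape=[0]#1   (q1,0)→(q0,_,right)
state=q0 head=0 tape=_[#]1   (q0,#)→(q1,#,right)
state=q1 head=1 tape=_#[1]   (q1,1)→(q1,#,left)
state=q1 head=0 tape=_[#]#   (q1,#)→(q1,1,left)
state=q1 head=-1 tape=[_]1#   (q1,_)→(q1,0,right)
state=q1 head=0 tape=0[1]#
After 22 steps: state q1, head at 0, tape 01#.

state q1, head at 0, tape 01#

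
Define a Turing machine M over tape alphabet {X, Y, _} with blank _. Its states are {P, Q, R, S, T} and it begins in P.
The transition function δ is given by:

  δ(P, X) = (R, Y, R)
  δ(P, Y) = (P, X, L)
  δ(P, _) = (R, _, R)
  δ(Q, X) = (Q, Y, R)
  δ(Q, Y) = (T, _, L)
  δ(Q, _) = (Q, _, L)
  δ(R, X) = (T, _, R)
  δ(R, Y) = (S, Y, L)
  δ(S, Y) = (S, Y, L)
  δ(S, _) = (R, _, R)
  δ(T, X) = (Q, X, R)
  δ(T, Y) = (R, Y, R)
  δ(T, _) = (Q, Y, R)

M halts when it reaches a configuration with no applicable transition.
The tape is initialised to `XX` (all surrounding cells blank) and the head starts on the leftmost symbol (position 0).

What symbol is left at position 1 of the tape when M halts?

P | [X]X__   read X → write Y, move R, go to R
R | Y[X]__   read X → write _, move R, go to T
T | Y_[_]_   read _ → write Y, move R, go to Q
Q | Y_Y[_]   read _ → write _, move L, go to Q
Q | Y_[Y]_   read Y → write _, move L, go to T
T | Y[_]__   read _ → write Y, move R, go to Q
Q | YY[_]_   read _ → write _, move L, go to Q
Q | Y[Y]__   read Y → write _, move L, go to T
T | [Y]___   read Y → write Y, move R, go to R
R | Y[_]__
Cell 1 holds _ when M halts.

_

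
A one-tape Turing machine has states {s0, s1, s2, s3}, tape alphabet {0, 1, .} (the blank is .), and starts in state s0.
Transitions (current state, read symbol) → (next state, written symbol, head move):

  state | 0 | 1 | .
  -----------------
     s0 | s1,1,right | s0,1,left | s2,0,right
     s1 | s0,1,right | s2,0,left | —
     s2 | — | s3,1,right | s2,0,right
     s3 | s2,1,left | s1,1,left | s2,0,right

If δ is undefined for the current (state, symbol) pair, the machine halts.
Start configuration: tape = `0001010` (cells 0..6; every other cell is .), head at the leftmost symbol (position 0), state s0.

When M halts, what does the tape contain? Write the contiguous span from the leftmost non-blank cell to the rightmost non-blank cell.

00111010

s0 | .[0]001010   read 0 → write 1, move right, go to s1
s1 | .1[0]01010   read 0 → write 1, move right, go to s0
s0 | .11[0]1010   read 0 → write 1, move right, go to s1
s1 | .111[1]010   read 1 → write 0, move left, go to s2
s2 | .11[1]0010   read 1 → write 1, move right, go to s3
s3 | .111[0]010   read 0 → write 1, move left, go to s2
s2 | .11[1]1010   read 1 → write 1, move right, go to s3
s3 | .111[1]010   read 1 → write 1, move left, go to s1
s1 | .11[1]1010   read 1 → write 0, move left, go to s2
s2 | .1[1]01010   read 1 → write 1, move right, go to s3
s3 | .11[0]1010   read 0 → write 1, move left, go to s2
s2 | .1[1]11010   read 1 → write 1, move right, go to s3
s3 | .11[1]1010   read 1 → write 1, move left, go to s1
s1 | .1[1]11010   read 1 → write 0, move left, go to s2
s2 | .[1]011010   read 1 → write 1, move right, go to s3
s3 | .1[0]11010   read 0 → write 1, move left, go to s2
s2 | .[1]111010   read 1 → write 1, move right, go to s3
s3 | .1[1]11010   read 1 → write 1, move left, go to s1
s1 | .[1]111010   read 1 → write 0, move left, go to s2
s2 | [.]0111010   read . → write 0, move right, go to s2
s2 | 0[0]111010
The non-blank tape span at halt is 00111010.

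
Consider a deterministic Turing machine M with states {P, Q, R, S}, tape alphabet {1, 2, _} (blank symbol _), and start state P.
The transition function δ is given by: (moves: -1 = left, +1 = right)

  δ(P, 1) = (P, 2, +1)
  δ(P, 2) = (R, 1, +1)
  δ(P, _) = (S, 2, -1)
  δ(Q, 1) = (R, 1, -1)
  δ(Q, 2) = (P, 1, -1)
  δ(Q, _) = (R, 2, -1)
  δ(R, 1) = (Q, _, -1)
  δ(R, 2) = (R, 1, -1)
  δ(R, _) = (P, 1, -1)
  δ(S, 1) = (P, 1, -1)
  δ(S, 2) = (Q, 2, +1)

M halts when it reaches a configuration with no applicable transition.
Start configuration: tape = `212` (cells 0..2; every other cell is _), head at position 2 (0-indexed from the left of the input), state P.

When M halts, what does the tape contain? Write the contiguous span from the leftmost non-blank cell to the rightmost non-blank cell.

21_11

state=P head=2 tape=__21[2]__   (P,2)→(R,1,+1)
state=R head=3 tape=__211[_]_   (R,_)→(P,1,-1)
state=P head=2 tape=__21[1]1_   (P,1)→(P,2,+1)
state=P head=3 tape=__212[1]_   (P,1)→(P,2,+1)
state=P head=4 tape=__2122[_]   (P,_)→(S,2,-1)
state=S head=3 tape=__212[2]2   (S,2)→(Q,2,+1)
state=Q head=4 tape=__2122[2]   (Q,2)→(P,1,-1)
state=P head=3 tape=__212[2]1   (P,2)→(R,1,+1)
state=R head=4 tape=__2121[1]   (R,1)→(Q,_,-1)
state=Q head=3 tape=__212[1]_   (Q,1)→(R,1,-1)
state=R head=2 tape=__21[2]1_   (R,2)→(R,1,-1)
state=R head=1 tape=__2[1]11_   (R,1)→(Q,_,-1)
state=Q head=0 tape=__[2]_11_   (Q,2)→(P,1,-1)
state=P head=-1 tape=_[_]1_11_   (P,_)→(S,2,-1)
state=S head=-2 tape=[_]21_11_
The non-blank tape span at halt is 21_11.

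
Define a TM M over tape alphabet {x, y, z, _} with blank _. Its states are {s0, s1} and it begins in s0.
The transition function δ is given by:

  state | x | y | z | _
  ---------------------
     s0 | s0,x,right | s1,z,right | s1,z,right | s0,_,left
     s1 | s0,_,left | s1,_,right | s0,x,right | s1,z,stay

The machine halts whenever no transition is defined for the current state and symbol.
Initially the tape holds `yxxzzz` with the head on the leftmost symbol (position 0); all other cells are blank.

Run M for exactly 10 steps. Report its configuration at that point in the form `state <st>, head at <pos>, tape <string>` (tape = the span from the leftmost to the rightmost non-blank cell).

s0 | [y]xxzzz_   read y → write z, move right, go to s1
s1 | z[x]xzzz_   read x → write _, move left, go to s0
s0 | [z]_xzzz_   read z → write z, move right, go to s1
s1 | z[_]xzzz_   read _ → write z, move stay, go to s1
s1 | z[z]xzzz_   read z → write x, move right, go to s0
s0 | zx[x]zzz_   read x → write x, move right, go to s0
s0 | zxx[z]zz_   read z → write z, move right, go to s1
s1 | zxxz[z]z_   read z → write x, move right, go to s0
s0 | zxxzx[z]_   read z → write z, move right, go to s1
s1 | zxxzxz[_]   read _ → write z, move stay, go to s1
s1 | zxxzxz[z]
After 10 steps: state s1, head at 6, tape zxxzxzz.

state s1, head at 6, tape zxxzxzz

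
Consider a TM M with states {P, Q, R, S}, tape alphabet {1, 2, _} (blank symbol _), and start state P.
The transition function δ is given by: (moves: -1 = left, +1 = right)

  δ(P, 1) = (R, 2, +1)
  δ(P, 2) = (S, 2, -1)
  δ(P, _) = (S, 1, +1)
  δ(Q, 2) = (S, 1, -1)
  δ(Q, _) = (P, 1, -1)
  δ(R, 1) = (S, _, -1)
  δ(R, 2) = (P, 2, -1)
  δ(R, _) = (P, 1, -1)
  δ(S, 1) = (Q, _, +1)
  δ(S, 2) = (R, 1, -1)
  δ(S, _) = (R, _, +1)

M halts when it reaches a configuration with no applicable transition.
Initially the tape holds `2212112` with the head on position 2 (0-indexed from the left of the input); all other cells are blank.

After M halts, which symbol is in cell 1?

P | __22[1]2112   read 1 → write 2, move +1, go to R
R | __222[2]112   read 2 → write 2, move -1, go to P
P | __22[2]2112   read 2 → write 2, move -1, go to S
S | __2[2]22112   read 2 → write 1, move -1, go to R
R | __[2]122112   read 2 → write 2, move -1, go to P
P | _[_]2122112   read _ → write 1, move +1, go to S
S | _1[2]122112   read 2 → write 1, move -1, go to R
R | _[1]1122112   read 1 → write _, move -1, go to S
S | [_]_1122112   read _ → write _, move +1, go to R
R | _[_]1122112   read _ → write 1, move -1, go to P
P | [_]11122112   read _ → write 1, move +1, go to S
S | 1[1]1122112   read 1 → write _, move +1, go to Q
Q | 1_[1]122112
Cell 1 holds 1 when M halts.

1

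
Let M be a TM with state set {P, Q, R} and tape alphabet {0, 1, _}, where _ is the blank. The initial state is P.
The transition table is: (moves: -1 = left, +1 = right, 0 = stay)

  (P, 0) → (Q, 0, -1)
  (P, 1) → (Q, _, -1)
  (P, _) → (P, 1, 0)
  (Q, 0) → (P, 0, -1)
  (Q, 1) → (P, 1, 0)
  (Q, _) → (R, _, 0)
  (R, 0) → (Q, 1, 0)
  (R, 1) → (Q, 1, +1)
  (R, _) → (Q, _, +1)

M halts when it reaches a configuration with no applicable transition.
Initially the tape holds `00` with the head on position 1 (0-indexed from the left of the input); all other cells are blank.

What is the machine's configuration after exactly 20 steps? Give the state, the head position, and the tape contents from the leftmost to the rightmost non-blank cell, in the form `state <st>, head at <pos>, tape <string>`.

P | __0[0]   read 0 → write 0, move -1, go to Q
Q | __[0]0   read 0 → write 0, move -1, go to P
P | _[_]00   read _ → write 1, move 0, go to P
P | _[1]00   read 1 → write _, move -1, go to Q
Q | [_]_00   read _ → write _, move 0, go to R
R | [_]_00   read _ → write _, move +1, go to Q
Q | _[_]00   read _ → write _, move 0, go to R
R | _[_]00   read _ → write _, move +1, go to Q
Q | __[0]0   read 0 → write 0, move -1, go to P
P | _[_]00   read _ → write 1, move 0, go to P
P | _[1]00   read 1 → write _, move -1, go to Q
Q | [_]_00   read _ → write _, move 0, go to R
R | [_]_00   read _ → write _, move +1, go to Q
Q | _[_]00   read _ → write _, move 0, go to R
R | _[_]00   read _ → write _, move +1, go to Q
Q | __[0]0   read 0 → write 0, move -1, go to P
P | _[_]00   read _ → write 1, move 0, go to P
P | _[1]00   read 1 → write _, move -1, go to Q
Q | [_]_00   read _ → write _, move 0, go to R
R | [_]_00   read _ → write _, move +1, go to Q
Q | _[_]00
After 20 steps: state Q, head at -1, tape 00.

state Q, head at -1, tape 00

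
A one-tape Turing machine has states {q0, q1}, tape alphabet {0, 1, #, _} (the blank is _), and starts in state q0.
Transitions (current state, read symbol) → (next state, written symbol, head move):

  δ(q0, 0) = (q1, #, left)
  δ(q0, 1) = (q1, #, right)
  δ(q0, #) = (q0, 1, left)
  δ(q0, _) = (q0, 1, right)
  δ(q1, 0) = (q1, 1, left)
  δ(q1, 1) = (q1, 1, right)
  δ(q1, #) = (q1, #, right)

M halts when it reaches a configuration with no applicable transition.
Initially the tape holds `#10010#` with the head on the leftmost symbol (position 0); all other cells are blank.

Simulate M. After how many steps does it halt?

state=q0 head=0 tape=_[#]10010#_   (q0,#)→(q0,1,left)
state=q0 head=-1 tape=[_]110010#_   (q0,_)→(q0,1,right)
state=q0 head=0 tape=1[1]10010#_   (q0,1)→(q1,#,right)
state=q1 head=1 tape=1#[1]0010#_   (q1,1)→(q1,1,right)
state=q1 head=2 tape=1#1[0]010#_   (q1,0)→(q1,1,left)
state=q1 head=1 tape=1#[1]1010#_   (q1,1)→(q1,1,right)
state=q1 head=2 tape=1#1[1]010#_   (q1,1)→(q1,1,right)
state=q1 head=3 tape=1#11[0]10#_   (q1,0)→(q1,1,left)
state=q1 head=2 tape=1#1[1]110#_   (q1,1)→(q1,1,right)
state=q1 head=3 tape=1#11[1]10#_   (q1,1)→(q1,1,right)
state=q1 head=4 tape=1#111[1]0#_   (q1,1)→(q1,1,right)
state=q1 head=5 tape=1#1111[0]#_   (q1,0)→(q1,1,left)
state=q1 head=4 tape=1#111[1]1#_   (q1,1)→(q1,1,right)
state=q1 head=5 tape=1#1111[1]#_   (q1,1)→(q1,1,right)
state=q1 head=6 tape=1#11111[#]_   (q1,#)→(q1,#,right)
state=q1 head=7 tape=1#11111#[_]
M halts after 15 transitions.

15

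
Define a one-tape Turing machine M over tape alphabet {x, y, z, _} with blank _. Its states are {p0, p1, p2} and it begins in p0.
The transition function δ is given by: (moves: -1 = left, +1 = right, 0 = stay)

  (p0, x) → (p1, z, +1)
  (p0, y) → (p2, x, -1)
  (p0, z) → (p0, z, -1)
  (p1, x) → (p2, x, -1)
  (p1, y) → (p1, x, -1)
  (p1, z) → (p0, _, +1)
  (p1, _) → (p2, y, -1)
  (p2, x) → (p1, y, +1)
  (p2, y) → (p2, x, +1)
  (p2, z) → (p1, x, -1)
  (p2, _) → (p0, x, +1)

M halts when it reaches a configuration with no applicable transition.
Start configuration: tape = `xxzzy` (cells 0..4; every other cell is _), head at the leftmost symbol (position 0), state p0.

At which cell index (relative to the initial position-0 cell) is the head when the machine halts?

state=p0 head=0 tape=__[x]xzzy   (p0,x)→(p1,z,+1)
state=p1 head=1 tape=__z[x]zzy   (p1,x)→(p2,x,-1)
state=p2 head=0 tape=__[z]xzzy   (p2,z)→(p1,x,-1)
state=p1 head=-1 tape=_[_]xxzzy   (p1,_)→(p2,y,-1)
state=p2 head=-2 tape=[_]yxxzzy   (p2,_)→(p0,x,+1)
state=p0 head=-1 tape=x[y]xxzzy   (p0,y)→(p2,x,-1)
state=p2 head=-2 tape=[x]xxxzzy   (p2,x)→(p1,y,+1)
state=p1 head=-1 tape=y[x]xxzzy   (p1,x)→(p2,x,-1)
state=p2 head=-2 tape=[y]xxxzzy   (p2,y)→(p2,x,+1)
state=p2 head=-1 tape=x[x]xxzzy   (p2,x)→(p1,y,+1)
state=p1 head=0 tape=xy[x]xzzy   (p1,x)→(p2,x,-1)
state=p2 head=-1 tape=x[y]xxzzy   (p2,y)→(p2,x,+1)
state=p2 head=0 tape=xx[x]xzzy   (p2,x)→(p1,y,+1)
state=p1 head=1 tape=xxy[x]zzy   (p1,x)→(p2,x,-1)
state=p2 head=0 tape=xx[y]xzzy   (p2,y)→(p2,x,+1)
state=p2 head=1 tape=xxx[x]zzy   (p2,x)→(p1,y,+1)
state=p1 head=2 tape=xxxy[z]zy   (p1,z)→(p0,_,+1)
state=p0 head=3 tape=xxxy_[z]y   (p0,z)→(p0,z,-1)
state=p0 head=2 tape=xxxy[_]zy
At halt the head is at cell 2.

2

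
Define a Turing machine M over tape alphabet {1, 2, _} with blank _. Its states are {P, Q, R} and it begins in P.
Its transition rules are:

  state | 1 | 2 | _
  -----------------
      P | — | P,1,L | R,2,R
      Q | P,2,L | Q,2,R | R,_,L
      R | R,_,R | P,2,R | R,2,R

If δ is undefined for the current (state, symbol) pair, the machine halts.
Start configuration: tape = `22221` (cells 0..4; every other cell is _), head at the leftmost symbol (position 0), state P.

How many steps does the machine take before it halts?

10

state=P head=0 tape=_[2]2221   (P,2)→(P,1,L)
state=P head=-1 tape=[_]12221   (P,_)→(R,2,R)
state=R head=0 tape=2[1]2221   (R,1)→(R,_,R)
state=R head=1 tape=2_[2]221   (R,2)→(P,2,R)
state=P head=2 tape=2_2[2]21   (P,2)→(P,1,L)
state=P head=1 tape=2_[2]121   (P,2)→(P,1,L)
state=P head=0 tape=2[_]1121   (P,_)→(R,2,R)
state=R head=1 tape=22[1]121   (R,1)→(R,_,R)
state=R head=2 tape=22_[1]21   (R,1)→(R,_,R)
state=R head=3 tape=22__[2]1   (R,2)→(P,2,R)
state=P head=4 tape=22__2[1]
M halts after 10 transitions.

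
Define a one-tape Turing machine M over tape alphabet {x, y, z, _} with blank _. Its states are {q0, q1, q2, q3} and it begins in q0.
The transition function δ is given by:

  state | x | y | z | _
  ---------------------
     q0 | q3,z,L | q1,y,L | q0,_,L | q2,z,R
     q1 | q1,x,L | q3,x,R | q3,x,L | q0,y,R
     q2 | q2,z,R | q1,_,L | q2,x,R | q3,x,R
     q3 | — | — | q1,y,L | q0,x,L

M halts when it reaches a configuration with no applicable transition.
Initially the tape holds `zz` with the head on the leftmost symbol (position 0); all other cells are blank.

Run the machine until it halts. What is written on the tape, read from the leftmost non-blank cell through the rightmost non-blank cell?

q0 | ____[z]z   read z → write _, move L, go to q0
q0 | ___[_]_z   read _ → write z, move R, go to q2
q2 | ___z[_]z   read _ → write x, move R, go to q3
q3 | ___zx[z]   read z → write y, move L, go to q1
q1 | ___z[x]y   read x → write x, move L, go to q1
q1 | ___[z]xy   read z → write x, move L, go to q3
q3 | __[_]xxy   read _ → write x, move L, go to q0
q0 | _[_]xxxy   read _ → write z, move R, go to q2
q2 | _z[x]xxy   read x → write z, move R, go to q2
q2 | _zz[x]xy   read x → write z, move R, go to q2
q2 | _zzz[x]y   read x → write z, move R, go to q2
q2 | _zzzz[y]   read y → write _, move L, go to q1
q1 | _zzz[z]_   read z → write x, move L, go to q3
q3 | _zz[z]x_   read z → write y, move L, go to q1
q1 | _z[z]yx_   read z → write x, move L, go to q3
q3 | _[z]xyx_   read z → write y, move L, go to q1
q1 | [_]yxyx_   read _ → write y, move R, go to q0
q0 | y[y]xyx_   read y → write y, move L, go to q1
q1 | [y]yxyx_   read y → write x, move R, go to q3
q3 | x[y]xyx_
The non-blank tape span at halt is xyxyx.

xyxyx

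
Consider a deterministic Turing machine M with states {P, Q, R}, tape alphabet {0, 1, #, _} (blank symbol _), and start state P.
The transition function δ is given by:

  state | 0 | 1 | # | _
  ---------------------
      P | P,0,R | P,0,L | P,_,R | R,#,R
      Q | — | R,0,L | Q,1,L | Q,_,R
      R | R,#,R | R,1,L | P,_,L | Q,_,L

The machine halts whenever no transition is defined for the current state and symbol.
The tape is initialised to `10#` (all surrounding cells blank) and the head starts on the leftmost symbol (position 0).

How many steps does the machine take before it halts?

state=P head=0 tape=___[1]0#_   (P,1)→(P,0,L)
state=P head=-1 tape=__[_]00#_   (P,_)→(R,#,R)
state=R head=0 tape=__#[0]0#_   (R,0)→(R,#,R)
state=R head=1 tape=__##[0]#_   (R,0)→(R,#,R)
state=R head=2 tape=__###[#]_   (R,#)→(P,_,L)
state=P head=1 tape=__##[#]__   (P,#)→(P,_,R)
state=P head=2 tape=__##_[_]_   (P,_)→(R,#,R)
state=R head=3 tape=__##_#[_]   (R,_)→(Q,_,L)
state=Q head=2 tape=__##_[#]_   (Q,#)→(Q,1,L)
state=Q head=1 tape=__##[_]1_   (Q,_)→(Q,_,R)
state=Q head=2 tape=__##_[1]_   (Q,1)→(R,0,L)
state=R head=1 tape=__##[_]0_   (R,_)→(Q,_,L)
state=Q head=0 tape=__#[#]_0_   (Q,#)→(Q,1,L)
state=Q head=-1 tape=__[#]1_0_   (Q,#)→(Q,1,L)
state=Q head=-2 tape=_[_]11_0_   (Q,_)→(Q,_,R)
state=Q head=-1 tape=__[1]1_0_   (Q,1)→(R,0,L)
state=R head=-2 tape=_[_]01_0_   (R,_)→(Q,_,L)
state=Q head=-3 tape=[_]_01_0_   (Q,_)→(Q,_,R)
state=Q head=-2 tape=_[_]01_0_   (Q,_)→(Q,_,R)
state=Q head=-1 tape=__[0]1_0_
M halts after 19 transitions.

19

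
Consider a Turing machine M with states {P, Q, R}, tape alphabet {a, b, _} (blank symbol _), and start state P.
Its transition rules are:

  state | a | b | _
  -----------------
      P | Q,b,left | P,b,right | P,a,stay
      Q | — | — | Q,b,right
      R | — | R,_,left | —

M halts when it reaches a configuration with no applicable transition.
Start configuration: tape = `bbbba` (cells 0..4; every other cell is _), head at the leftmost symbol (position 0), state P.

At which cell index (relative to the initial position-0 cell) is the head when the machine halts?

P | [b]bbba   read b → write b, move right, go to P
P | b[b]bba   read b → write b, move right, go to P
P | bb[b]ba   read b → write b, move right, go to P
P | bbb[b]a   read b → write b, move right, go to P
P | bbbb[a]   read a → write b, move left, go to Q
Q | bbb[b]b
At halt the head is at cell 3.

3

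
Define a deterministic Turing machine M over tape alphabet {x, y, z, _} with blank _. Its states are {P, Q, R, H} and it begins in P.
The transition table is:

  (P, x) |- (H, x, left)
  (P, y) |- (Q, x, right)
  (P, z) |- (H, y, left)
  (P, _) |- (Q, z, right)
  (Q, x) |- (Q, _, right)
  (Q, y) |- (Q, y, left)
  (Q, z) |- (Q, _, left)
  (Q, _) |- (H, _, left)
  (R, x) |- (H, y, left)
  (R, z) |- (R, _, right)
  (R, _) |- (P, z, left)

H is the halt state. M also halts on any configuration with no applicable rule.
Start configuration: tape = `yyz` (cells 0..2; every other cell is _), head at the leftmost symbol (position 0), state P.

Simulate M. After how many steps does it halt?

5

state=P head=0 tape=_[y]yz   (P,y)→(Q,x,right)
state=Q head=1 tape=_x[y]z   (Q,y)→(Q,y,left)
state=Q head=0 tape=_[x]yz   (Q,x)→(Q,_,right)
state=Q head=1 tape=__[y]z   (Q,y)→(Q,y,left)
state=Q head=0 tape=_[_]yz   (Q,_)→(H,_,left)
state=H head=-1 tape=[_]_yz
M halts after 5 transitions.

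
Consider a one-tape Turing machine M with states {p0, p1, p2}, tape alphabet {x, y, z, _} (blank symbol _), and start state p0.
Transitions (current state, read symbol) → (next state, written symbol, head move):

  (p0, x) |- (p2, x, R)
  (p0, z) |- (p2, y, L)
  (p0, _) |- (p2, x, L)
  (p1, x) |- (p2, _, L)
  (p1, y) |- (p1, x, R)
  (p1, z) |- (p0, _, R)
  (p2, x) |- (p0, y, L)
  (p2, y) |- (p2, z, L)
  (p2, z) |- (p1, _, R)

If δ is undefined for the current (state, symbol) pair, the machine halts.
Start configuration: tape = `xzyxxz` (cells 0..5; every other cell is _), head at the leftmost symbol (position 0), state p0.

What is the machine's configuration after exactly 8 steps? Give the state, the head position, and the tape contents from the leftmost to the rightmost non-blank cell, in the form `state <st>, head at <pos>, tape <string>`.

state=p0 head=0 tape=__[x]zyxxz   (p0,x)→(p2,x,R)
state=p2 head=1 tape=__x[z]yxxz   (p2,z)→(p1,_,R)
state=p1 head=2 tape=__x_[y]xxz   (p1,y)→(p1,x,R)
state=p1 head=3 tape=__x_x[x]xz   (p1,x)→(p2,_,L)
state=p2 head=2 tape=__x_[x]_xz   (p2,x)→(p0,y,L)
state=p0 head=1 tape=__x[_]y_xz   (p0,_)→(p2,x,L)
state=p2 head=0 tape=__[x]xy_xz   (p2,x)→(p0,y,L)
state=p0 head=-1 tape=_[_]yxy_xz   (p0,_)→(p2,x,L)
state=p2 head=-2 tape=[_]xyxy_xz
After 8 steps: state p2, head at -2, tape xyxy_xz.

state p2, head at -2, tape xyxy_xz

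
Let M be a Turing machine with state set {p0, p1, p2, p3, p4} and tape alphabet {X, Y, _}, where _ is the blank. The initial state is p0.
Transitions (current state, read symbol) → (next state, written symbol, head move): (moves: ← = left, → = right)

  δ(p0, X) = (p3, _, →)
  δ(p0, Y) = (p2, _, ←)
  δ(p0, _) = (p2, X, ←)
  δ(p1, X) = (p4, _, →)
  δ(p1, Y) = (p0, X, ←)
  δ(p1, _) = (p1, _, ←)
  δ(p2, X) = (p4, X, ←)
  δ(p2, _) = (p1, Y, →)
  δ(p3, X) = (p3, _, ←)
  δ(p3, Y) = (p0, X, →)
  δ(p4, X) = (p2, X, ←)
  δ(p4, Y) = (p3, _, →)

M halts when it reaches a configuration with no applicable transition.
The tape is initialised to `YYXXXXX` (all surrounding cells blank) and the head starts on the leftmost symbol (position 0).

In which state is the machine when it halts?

state=p0 head=0 tape=___[Y]YXXXXX   (p0,Y)→(p2,_,←)
state=p2 head=-1 tape=__[_]_YXXXXX   (p2,_)→(p1,Y,→)
state=p1 head=0 tape=__Y[_]YXXXXX   (p1,_)→(p1,_,←)
state=p1 head=-1 tape=__[Y]_YXXXXX   (p1,Y)→(p0,X,←)
state=p0 head=-2 tape=_[_]X_YXXXXX   (p0,_)→(p2,X,←)
state=p2 head=-3 tape=[_]XX_YXXXXX   (p2,_)→(p1,Y,→)
state=p1 head=-2 tape=Y[X]X_YXXXXX   (p1,X)→(p4,_,→)
state=p4 head=-1 tape=Y_[X]_YXXXXX   (p4,X)→(p2,X,←)
state=p2 head=-2 tape=Y[_]X_YXXXXX   (p2,_)→(p1,Y,→)
state=p1 head=-1 tape=YY[X]_YXXXXX   (p1,X)→(p4,_,→)
state=p4 head=0 tape=YY_[_]YXXXXX
No transition is defined for (p4, _); M halts in state p4.

p4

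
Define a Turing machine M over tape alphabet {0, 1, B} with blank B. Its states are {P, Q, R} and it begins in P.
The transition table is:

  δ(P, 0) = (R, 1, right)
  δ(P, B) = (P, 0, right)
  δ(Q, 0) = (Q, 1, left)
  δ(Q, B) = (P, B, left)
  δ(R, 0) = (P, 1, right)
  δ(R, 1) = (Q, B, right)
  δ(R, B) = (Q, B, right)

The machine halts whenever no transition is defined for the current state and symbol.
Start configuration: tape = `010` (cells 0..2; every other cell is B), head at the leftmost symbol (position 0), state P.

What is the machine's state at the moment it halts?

state=P head=0 tape=[0]10   (P,0)→(R,1,right)
state=R head=1 tape=1[1]0   (R,1)→(Q,B,right)
state=Q head=2 tape=1B[0]   (Q,0)→(Q,1,left)
state=Q head=1 tape=1[B]1   (Q,B)→(P,B,left)
state=P head=0 tape=[1]B1
No transition is defined for (P, 1); M halts in state P.

P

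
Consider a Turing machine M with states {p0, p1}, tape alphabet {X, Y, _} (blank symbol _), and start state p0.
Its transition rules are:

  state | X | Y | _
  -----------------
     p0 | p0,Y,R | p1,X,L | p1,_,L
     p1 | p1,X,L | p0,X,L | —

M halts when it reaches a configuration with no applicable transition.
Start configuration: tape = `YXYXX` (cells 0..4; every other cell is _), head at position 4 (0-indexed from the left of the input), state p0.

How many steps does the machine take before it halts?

state=p0 head=4 tape=__YXYX[X]_   (p0,X)→(p0,Y,R)
state=p0 head=5 tape=__YXYXY[_]   (p0,_)→(p1,_,L)
state=p1 head=4 tape=__YXYX[Y]_   (p1,Y)→(p0,X,L)
state=p0 head=3 tape=__YXY[X]X_   (p0,X)→(p0,Y,R)
state=p0 head=4 tape=__YXYY[X]_   (p0,X)→(p0,Y,R)
state=p0 head=5 tape=__YXYYY[_]   (p0,_)→(p1,_,L)
state=p1 head=4 tape=__YXYY[Y]_   (p1,Y)→(p0,X,L)
state=p0 head=3 tape=__YXY[Y]X_   (p0,Y)→(p1,X,L)
state=p1 head=2 tape=__YX[Y]XX_   (p1,Y)→(p0,X,L)
state=p0 head=1 tape=__Y[X]XXX_   (p0,X)→(p0,Y,R)
state=p0 head=2 tape=__YY[X]XX_   (p0,X)→(p0,Y,R)
state=p0 head=3 tape=__YYY[X]X_   (p0,X)→(p0,Y,R)
state=p0 head=4 tape=__YYYY[X]_   (p0,X)→(p0,Y,R)
state=p0 head=5 tape=__YYYYY[_]   (p0,_)→(p1,_,L)
state=p1 head=4 tape=__YYYY[Y]_   (p1,Y)→(p0,X,L)
state=p0 head=3 tape=__YYY[Y]X_   (p0,Y)→(p1,X,L)
state=p1 head=2 tape=__YY[Y]XX_   (p1,Y)→(p0,X,L)
state=p0 head=1 tape=__Y[Y]XXX_   (p0,Y)→(p1,X,L)
state=p1 head=0 tape=__[Y]XXXX_   (p1,Y)→(p0,X,L)
state=p0 head=-1 tape=_[_]XXXXX_   (p0,_)→(p1,_,L)
state=p1 head=-2 tape=[_]_XXXXX_
M halts after 20 transitions.

20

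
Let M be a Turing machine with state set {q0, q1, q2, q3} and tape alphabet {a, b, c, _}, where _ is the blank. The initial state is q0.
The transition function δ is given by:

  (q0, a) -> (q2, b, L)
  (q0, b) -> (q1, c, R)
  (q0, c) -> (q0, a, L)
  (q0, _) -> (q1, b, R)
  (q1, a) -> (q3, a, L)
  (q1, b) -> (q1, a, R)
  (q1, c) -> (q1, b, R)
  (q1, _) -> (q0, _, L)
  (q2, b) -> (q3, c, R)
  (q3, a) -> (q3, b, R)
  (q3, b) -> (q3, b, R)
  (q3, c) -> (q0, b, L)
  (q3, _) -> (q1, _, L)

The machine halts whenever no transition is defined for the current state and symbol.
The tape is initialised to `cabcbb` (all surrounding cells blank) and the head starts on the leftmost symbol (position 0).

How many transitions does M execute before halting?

14

state=q0 head=0 tape=_[c]abcbb_   (q0,c)→(q0,a,L)
state=q0 head=-1 tape=[_]aabcbb_   (q0,_)→(q1,b,R)
state=q1 head=0 tape=b[a]abcbb_   (q1,a)→(q3,a,L)
state=q3 head=-1 tape=[b]aabcbb_   (q3,b)→(q3,b,R)
state=q3 head=0 tape=b[a]abcbb_   (q3,a)→(q3,b,R)
state=q3 head=1 tape=bb[a]bcbb_   (q3,a)→(q3,b,R)
state=q3 head=2 tape=bbb[b]cbb_   (q3,b)→(q3,b,R)
state=q3 head=3 tape=bbbb[c]bb_   (q3,c)→(q0,b,L)
state=q0 head=2 tape=bbb[b]bbb_   (q0,b)→(q1,c,R)
state=q1 head=3 tape=bbbc[b]bb_   (q1,b)→(q1,a,R)
state=q1 head=4 tape=bbbca[b]b_   (q1,b)→(q1,a,R)
state=q1 head=5 tape=bbbcaa[b]_   (q1,b)→(q1,a,R)
state=q1 head=6 tape=bbbcaaa[_]   (q1,_)→(q0,_,L)
state=q0 head=5 tape=bbbcaa[a]_   (q0,a)→(q2,b,L)
state=q2 head=4 tape=bbbca[a]b_
M halts after 14 transitions.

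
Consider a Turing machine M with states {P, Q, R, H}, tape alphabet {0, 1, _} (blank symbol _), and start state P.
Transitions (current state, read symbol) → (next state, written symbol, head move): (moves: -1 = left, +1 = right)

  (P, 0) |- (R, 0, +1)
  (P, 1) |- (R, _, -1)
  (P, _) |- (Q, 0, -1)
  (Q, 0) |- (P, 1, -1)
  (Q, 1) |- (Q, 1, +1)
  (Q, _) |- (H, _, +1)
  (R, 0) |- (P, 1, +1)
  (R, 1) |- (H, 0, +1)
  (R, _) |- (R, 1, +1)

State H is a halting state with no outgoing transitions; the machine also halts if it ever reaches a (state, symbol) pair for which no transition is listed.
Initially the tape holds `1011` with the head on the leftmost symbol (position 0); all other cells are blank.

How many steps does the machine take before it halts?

6

state=P head=0 tape=_[1]011   (P,1)→(R,_,-1)
state=R head=-1 tape=[_]_011   (R,_)→(R,1,+1)
state=R head=0 tape=1[_]011   (R,_)→(R,1,+1)
state=R head=1 tape=11[0]11   (R,0)→(P,1,+1)
state=P head=2 tape=111[1]1   (P,1)→(R,_,-1)
state=R head=1 tape=11[1]_1   (R,1)→(H,0,+1)
state=H head=2 tape=110[_]1
M halts after 6 transitions.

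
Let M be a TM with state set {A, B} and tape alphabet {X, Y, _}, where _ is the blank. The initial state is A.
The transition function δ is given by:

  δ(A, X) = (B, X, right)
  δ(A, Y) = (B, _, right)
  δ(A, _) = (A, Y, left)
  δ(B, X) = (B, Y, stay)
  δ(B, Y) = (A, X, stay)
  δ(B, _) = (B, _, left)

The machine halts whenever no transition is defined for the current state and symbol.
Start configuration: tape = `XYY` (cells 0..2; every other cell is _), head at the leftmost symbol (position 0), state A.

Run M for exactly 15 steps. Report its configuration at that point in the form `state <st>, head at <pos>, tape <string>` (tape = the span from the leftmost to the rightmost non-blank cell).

state B, head at 2, tape XXY

A | [X]YY_   read X → write X, move right, go to B
B | X[Y]Y_   read Y → write X, move stay, go to A
A | X[X]Y_   read X → write X, move right, go to B
B | XX[Y]_   read Y → write X, move stay, go to A
A | XX[X]_   read X → write X, move right, go to B
B | XXX[_]   read _ → write _, move left, go to B
B | XX[X]_   read X → write Y, move stay, go to B
B | XX[Y]_   read Y → write X, move stay, go to A
A | XX[X]_   read X → write X, move right, go to B
B | XXX[_]   read _ → write _, move left, go to B
B | XX[X]_   read X → write Y, move stay, go to B
B | XX[Y]_   read Y → write X, move stay, go to A
A | XX[X]_   read X → write X, move right, go to B
B | XXX[_]   read _ → write _, move left, go to B
B | XX[X]_   read X → write Y, move stay, go to B
B | XX[Y]_
After 15 steps: state B, head at 2, tape XXY.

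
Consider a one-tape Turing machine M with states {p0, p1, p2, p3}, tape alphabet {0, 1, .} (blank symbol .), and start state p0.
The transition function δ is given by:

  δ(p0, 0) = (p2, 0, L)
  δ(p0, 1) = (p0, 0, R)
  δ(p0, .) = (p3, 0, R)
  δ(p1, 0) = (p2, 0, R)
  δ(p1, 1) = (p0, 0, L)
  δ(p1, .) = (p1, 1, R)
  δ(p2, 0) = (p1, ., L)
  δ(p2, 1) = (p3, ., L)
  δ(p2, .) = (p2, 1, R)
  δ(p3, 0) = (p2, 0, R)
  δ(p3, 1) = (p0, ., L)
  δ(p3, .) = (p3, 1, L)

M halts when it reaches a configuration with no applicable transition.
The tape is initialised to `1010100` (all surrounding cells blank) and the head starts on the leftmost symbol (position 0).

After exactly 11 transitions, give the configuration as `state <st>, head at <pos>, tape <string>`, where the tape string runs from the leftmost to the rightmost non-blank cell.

state p0, head at 1, tape 1100.100

state=p0 head=0 tape=.[1]010100   (p0,1)→(p0,0,R)
state=p0 head=1 tape=.0[0]10100   (p0,0)→(p2,0,L)
state=p2 head=0 tape=.[0]010100   (p2,0)→(p1,.,L)
state=p1 head=-1 tape=[.].010100   (p1,.)→(p1,1,R)
state=p1 head=0 tape=1[.]010100   (p1,.)→(p1,1,R)
state=p1 head=1 tape=11[0]10100   (p1,0)→(p2,0,R)
state=p2 head=2 tape=110[1]0100   (p2,1)→(p3,.,L)
state=p3 head=1 tape=11[0].0100   (p3,0)→(p2,0,R)
state=p2 head=2 tape=110[.]0100   (p2,.)→(p2,1,R)
state=p2 head=3 tape=1101[0]100   (p2,0)→(p1,.,L)
state=p1 head=2 tape=110[1].100   (p1,1)→(p0,0,L)
state=p0 head=1 tape=11[0]0.100
After 11 steps: state p0, head at 1, tape 1100.100.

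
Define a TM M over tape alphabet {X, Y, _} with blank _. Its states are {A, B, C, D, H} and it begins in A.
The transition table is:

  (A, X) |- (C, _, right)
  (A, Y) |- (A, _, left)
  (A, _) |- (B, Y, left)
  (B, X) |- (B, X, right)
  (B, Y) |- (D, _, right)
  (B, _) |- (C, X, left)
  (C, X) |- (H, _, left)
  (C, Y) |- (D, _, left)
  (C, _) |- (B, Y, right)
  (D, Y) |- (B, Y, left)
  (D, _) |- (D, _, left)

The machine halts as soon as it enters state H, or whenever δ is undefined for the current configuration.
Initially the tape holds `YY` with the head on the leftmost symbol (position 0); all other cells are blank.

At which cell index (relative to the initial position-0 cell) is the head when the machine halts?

state=A head=0 tape=___[Y]Y   (A,Y)→(A,_,left)
state=A head=-1 tape=__[_]_Y   (A,_)→(B,Y,left)
state=B head=-2 tape=_[_]Y_Y   (B,_)→(C,X,left)
state=C head=-3 tape=[_]XY_Y   (C,_)→(B,Y,right)
state=B head=-2 tape=Y[X]Y_Y   (B,X)→(B,X,right)
state=B head=-1 tape=YX[Y]_Y   (B,Y)→(D,_,right)
state=D head=0 tape=YX_[_]Y   (D,_)→(D,_,left)
state=D head=-1 tape=YX[_]_Y   (D,_)→(D,_,left)
state=D head=-2 tape=Y[X]__Y
At halt the head is at cell -2.

-2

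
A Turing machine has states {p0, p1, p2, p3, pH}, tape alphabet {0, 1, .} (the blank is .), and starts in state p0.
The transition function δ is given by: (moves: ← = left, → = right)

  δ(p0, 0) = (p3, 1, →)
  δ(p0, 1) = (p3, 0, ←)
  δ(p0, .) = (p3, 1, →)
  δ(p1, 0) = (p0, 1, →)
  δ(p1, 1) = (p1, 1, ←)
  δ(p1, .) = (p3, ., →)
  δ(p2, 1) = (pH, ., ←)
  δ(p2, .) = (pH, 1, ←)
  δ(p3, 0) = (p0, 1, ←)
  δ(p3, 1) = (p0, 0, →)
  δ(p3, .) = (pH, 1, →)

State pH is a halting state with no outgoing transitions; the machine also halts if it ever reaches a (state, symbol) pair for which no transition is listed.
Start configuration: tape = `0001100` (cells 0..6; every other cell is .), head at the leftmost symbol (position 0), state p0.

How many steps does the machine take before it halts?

4

p0 | .[0]001100   read 0 → write 1, move →, go to p3
p3 | .1[0]01100   read 0 → write 1, move ←, go to p0
p0 | .[1]101100   read 1 → write 0, move ←, go to p3
p3 | [.]0101100   read . → write 1, move →, go to pH
pH | 1[0]101100
M halts after 4 transitions.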